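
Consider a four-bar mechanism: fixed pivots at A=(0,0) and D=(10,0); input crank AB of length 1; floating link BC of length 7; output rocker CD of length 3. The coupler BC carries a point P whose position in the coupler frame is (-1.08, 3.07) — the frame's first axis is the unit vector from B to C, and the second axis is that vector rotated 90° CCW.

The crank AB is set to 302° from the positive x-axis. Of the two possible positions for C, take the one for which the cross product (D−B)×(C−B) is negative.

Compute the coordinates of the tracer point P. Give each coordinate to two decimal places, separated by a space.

-0.20 2.32

A=(0,0), D=(10.00,0)
B = A + 1.00·(cos302°, sin302°) = (0.5299, -0.8480)
|BD| = 9.5080
circle(B,7.00) ∩ circle(D,3.00): a=6.8575, h=1.4053
  candidates: C₊=(7.2347,1.1633) cross=13.362; C₋=(7.4854,-1.6361) cross=-13.362
  mode - wants cross < 0 → take C=(7.4854,-1.6361) (cross=-13.362)
ex = (C−B)/|BC| = (0.9936,-0.1126); ey = (0.1126,0.9936)
P = B + -1.08·ex + 3.07·ey = (-0.1976,2.3240)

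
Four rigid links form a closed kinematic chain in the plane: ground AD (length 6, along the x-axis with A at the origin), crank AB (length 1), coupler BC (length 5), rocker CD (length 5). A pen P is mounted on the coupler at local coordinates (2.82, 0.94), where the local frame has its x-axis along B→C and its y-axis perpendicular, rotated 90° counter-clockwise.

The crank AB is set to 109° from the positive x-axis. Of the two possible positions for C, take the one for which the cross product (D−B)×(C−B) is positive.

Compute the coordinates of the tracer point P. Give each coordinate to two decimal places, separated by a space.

A=(0,0), D=(6.00,0)
B = A + 1.00·(cos109°, sin109°) = (-0.3256, 0.9455)
|BD| = 6.3958
circle(B,5.00) ∩ circle(D,5.00): a=3.1979, h=3.8436
  candidates: C₊=(3.4054,4.2741) cross=24.583; C₋=(2.2690,-3.3286) cross=-24.583
  mode + wants cross > 0 → take C=(3.4054,4.2741) (cross=24.583)
ex = (C−B)/|BC| = (0.7462,0.6657); ey = (-0.6657,0.7462)
P = B + 2.82·ex + 0.94·ey = (1.1529,3.5243)

1.15 3.52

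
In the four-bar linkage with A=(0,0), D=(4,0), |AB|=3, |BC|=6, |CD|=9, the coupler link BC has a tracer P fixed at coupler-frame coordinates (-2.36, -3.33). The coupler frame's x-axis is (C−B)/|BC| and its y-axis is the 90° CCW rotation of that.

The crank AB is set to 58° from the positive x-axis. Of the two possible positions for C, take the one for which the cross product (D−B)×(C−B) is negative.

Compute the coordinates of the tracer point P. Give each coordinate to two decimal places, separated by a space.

4.37 5.53

A=(0,0), D=(4.00,0)
B = A + 3.00·(cos58°, sin58°) = (1.5898, 2.5441)
|BD| = 3.5046
circle(B,6.00) ∩ circle(D,9.00): a=-4.6679, h=3.7697
  candidates: C₊=(1.1160,8.5254) cross=13.211; C₋=(-4.3572,3.3403) cross=-13.211
  mode - wants cross < 0 → take C=(-4.3572,3.3403) (cross=-13.211)
ex = (C−B)/|BC| = (-0.9912,0.1327); ey = (-0.1327,-0.9912)
P = B + -2.36·ex + -3.33·ey = (4.3707,5.5316)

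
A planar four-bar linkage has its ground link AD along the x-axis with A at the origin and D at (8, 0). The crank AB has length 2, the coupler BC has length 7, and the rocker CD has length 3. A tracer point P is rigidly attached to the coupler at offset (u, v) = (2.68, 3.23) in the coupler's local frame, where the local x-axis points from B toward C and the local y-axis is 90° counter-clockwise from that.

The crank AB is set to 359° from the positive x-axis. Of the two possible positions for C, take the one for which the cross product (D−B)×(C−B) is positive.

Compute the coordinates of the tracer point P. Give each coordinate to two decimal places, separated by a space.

3.03 4.03

A=(0,0), D=(8.00,0)
B = A + 2.00·(cos359°, sin359°) = (1.9997, -0.0349)
|BD| = 6.0004
circle(B,7.00) ∩ circle(D,3.00): a=6.3333, h=2.9815
  candidates: C₊=(8.3156,2.9834) cross=17.890; C₋=(8.3502,-2.9795) cross=-17.890
  mode + wants cross > 0 → take C=(8.3156,2.9834) (cross=17.890)
ex = (C−B)/|BC| = (0.9023,0.4312); ey = (-0.4312,0.9023)
P = B + 2.68·ex + 3.23·ey = (3.0251,4.0350)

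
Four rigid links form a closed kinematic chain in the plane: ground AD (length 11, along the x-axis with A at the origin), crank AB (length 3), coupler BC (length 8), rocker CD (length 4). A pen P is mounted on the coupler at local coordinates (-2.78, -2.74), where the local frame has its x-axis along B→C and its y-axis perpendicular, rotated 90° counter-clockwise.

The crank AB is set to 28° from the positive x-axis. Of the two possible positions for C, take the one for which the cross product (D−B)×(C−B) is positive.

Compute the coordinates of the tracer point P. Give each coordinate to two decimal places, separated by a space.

A=(0,0), D=(11.00,0)
B = A + 3.00·(cos28°, sin28°) = (2.6488, 1.4084)
|BD| = 8.4691
circle(B,8.00) ∩ circle(D,4.00): a=7.0684, h=3.7467
  candidates: C₊=(10.2419,3.9275) cross=31.731; C₋=(8.9957,-3.4616) cross=-31.731
  mode + wants cross > 0 → take C=(10.2419,3.9275) (cross=31.731)
ex = (C−B)/|BC| = (0.9491,0.3149); ey = (-0.3149,0.9491)
P = B + -2.78·ex + -2.74·ey = (0.8730,-2.0676)

0.87 -2.07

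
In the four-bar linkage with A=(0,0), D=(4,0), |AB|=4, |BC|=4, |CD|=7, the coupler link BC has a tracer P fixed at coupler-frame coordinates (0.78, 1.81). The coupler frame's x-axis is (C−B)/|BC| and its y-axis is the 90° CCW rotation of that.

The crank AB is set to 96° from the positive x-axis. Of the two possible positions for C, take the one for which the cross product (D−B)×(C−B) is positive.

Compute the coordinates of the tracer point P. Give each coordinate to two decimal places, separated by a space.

-1.15 5.81

A=(0,0), D=(4.00,0)
B = A + 4.00·(cos96°, sin96°) = (-0.4181, 3.9781)
|BD| = 5.9452
circle(B,4.00) ∩ circle(D,7.00): a=0.1972, h=3.9951
  candidates: C₊=(2.4017,6.8151) cross=23.752; C₋=(-2.9448,0.8772) cross=-23.752
  mode + wants cross > 0 → take C=(2.4017,6.8151) (cross=23.752)
ex = (C−B)/|BC| = (0.7050,0.7093); ey = (-0.7093,0.7050)
P = B + 0.78·ex + 1.81·ey = (-1.1520,5.8073)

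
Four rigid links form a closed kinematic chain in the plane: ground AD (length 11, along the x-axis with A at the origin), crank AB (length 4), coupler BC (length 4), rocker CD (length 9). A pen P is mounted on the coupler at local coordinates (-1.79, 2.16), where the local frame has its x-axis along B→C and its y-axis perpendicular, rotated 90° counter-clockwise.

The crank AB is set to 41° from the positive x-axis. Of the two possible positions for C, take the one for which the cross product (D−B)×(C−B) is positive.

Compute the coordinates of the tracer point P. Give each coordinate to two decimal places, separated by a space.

A=(0,0), D=(11.00,0)
B = A + 4.00·(cos41°, sin41°) = (3.0188, 2.6242)
|BD| = 8.4015
circle(B,4.00) ∩ circle(D,9.00): a=0.3324, h=3.9862
  candidates: C₊=(4.5797,6.3071) cross=33.490; C₋=(2.0895,-1.2663) cross=-33.490
  mode + wants cross > 0 → take C=(4.5797,6.3071) (cross=33.490)
ex = (C−B)/|BC| = (0.3902,0.9207); ey = (-0.9207,0.3902)
P = B + -1.79·ex + 2.16·ey = (0.3316,1.8190)

0.33 1.82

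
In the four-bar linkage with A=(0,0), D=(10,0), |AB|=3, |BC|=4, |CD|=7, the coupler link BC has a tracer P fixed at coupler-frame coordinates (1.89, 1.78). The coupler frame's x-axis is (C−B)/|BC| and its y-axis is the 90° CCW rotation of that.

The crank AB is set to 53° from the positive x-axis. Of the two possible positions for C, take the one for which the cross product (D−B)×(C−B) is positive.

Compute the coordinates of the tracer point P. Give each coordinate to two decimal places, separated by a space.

A=(0,0), D=(10.00,0)
B = A + 3.00·(cos53°, sin53°) = (1.8054, 2.3959)
|BD| = 8.5376
circle(B,4.00) ∩ circle(D,7.00): a=2.3362, h=3.2469
  candidates: C₊=(4.9589,4.8567) cross=27.721; C₋=(3.1366,-1.3761) cross=-27.721
  mode + wants cross > 0 → take C=(4.9589,4.8567) (cross=27.721)
ex = (C−B)/|BC| = (0.7884,0.6152); ey = (-0.6152,0.7884)
P = B + 1.89·ex + 1.78·ey = (2.2004,4.9619)

2.20 4.96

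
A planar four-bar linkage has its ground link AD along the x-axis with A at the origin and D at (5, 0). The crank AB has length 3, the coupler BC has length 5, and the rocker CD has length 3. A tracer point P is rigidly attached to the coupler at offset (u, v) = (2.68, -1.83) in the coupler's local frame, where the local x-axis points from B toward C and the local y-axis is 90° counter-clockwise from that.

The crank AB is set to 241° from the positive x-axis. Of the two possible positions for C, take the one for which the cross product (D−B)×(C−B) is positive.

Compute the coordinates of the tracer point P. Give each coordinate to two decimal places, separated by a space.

A=(0,0), D=(5.00,0)
B = A + 3.00·(cos241°, sin241°) = (-1.4544, -2.6239)
|BD| = 6.9674
circle(B,5.00) ∩ circle(D,3.00): a=4.6319, h=1.8830
  candidates: C₊=(2.1274,0.8648) cross=13.119; C₋=(3.5456,-2.6239) cross=-13.119
  mode + wants cross > 0 → take C=(2.1274,0.8648) (cross=13.119)
ex = (C−B)/|BC| = (0.7164,0.6977); ey = (-0.6977,0.7164)
P = B + 2.68·ex + -1.83·ey = (1.7423,-2.0649)

1.74 -2.06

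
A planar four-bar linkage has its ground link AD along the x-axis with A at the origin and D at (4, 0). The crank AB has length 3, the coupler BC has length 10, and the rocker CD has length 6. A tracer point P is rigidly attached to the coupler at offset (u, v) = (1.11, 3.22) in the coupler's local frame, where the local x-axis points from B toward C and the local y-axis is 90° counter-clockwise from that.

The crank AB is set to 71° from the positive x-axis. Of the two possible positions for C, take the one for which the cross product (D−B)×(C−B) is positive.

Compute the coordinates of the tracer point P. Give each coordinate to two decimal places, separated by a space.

A=(0,0), D=(4.00,0)
B = A + 3.00·(cos71°, sin71°) = (0.9767, 2.8366)
|BD| = 4.1456
circle(B,10.00) ∩ circle(D,6.00): a=9.7918, h=2.0301
  candidates: C₊=(9.5066,-2.3827) cross=8.416; C₋=(6.7285,-5.3437) cross=-8.416
  mode + wants cross > 0 → take C=(9.5066,-2.3827) (cross=8.416)
ex = (C−B)/|BC| = (0.8530,-0.5219); ey = (0.5219,0.8530)
P = B + 1.11·ex + 3.22·ey = (3.6041,5.0038)

3.60 5.00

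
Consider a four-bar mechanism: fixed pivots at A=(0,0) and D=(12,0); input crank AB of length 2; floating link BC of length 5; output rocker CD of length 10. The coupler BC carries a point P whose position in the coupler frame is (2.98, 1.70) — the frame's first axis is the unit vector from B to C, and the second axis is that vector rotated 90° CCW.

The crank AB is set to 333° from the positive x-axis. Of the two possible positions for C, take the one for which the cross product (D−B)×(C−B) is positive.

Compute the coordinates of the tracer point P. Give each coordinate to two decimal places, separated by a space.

0.74 2.36

A=(0,0), D=(12.00,0)
B = A + 2.00·(cos333°, sin333°) = (1.7820, -0.9080)
|BD| = 10.2582
circle(B,5.00) ∩ circle(D,10.00): a=1.4735, h=4.7779
  candidates: C₊=(2.8269,3.9816) cross=49.013; C₋=(3.6727,-5.5367) cross=-49.013
  mode + wants cross > 0 → take C=(2.8269,3.9816) (cross=49.013)
ex = (C−B)/|BC| = (0.2090,0.9779); ey = (-0.9779,0.2090)
P = B + 2.98·ex + 1.70·ey = (0.7423,2.3615)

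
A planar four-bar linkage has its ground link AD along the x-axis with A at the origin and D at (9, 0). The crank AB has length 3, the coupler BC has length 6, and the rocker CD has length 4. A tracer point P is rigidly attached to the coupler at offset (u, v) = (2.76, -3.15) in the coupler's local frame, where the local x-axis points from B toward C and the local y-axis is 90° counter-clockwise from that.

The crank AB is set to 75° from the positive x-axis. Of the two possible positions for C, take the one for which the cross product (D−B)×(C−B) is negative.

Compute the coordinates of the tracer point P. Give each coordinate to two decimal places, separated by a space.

0.66 -1.29

A=(0,0), D=(9.00,0)
B = A + 3.00·(cos75°, sin75°) = (0.7765, 2.8978)
|BD| = 8.7192
circle(B,6.00) ∩ circle(D,4.00): a=5.5065, h=2.3830
  candidates: C₊=(6.7619,3.3153) cross=20.778; C₋=(5.1780,-1.1798) cross=-20.778
  mode - wants cross < 0 → take C=(5.1780,-1.1798) (cross=-20.778)
ex = (C−B)/|BC| = (0.7336,-0.6796); ey = (0.6796,0.7336)
P = B + 2.76·ex + -3.15·ey = (0.6604,-1.2887)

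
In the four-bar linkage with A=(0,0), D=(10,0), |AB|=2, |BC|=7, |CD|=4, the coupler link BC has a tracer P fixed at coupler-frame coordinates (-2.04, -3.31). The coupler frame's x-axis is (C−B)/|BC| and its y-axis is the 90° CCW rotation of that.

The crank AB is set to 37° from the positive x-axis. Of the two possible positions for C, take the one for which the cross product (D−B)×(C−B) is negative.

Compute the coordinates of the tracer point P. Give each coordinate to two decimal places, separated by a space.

-2.00 -0.27

A=(0,0), D=(10.00,0)
B = A + 2.00·(cos37°, sin37°) = (1.5973, 1.2036)
|BD| = 8.4885
circle(B,7.00) ∩ circle(D,4.00): a=6.1881, h=3.2723
  candidates: C₊=(8.1868,3.5654) cross=27.777; C₋=(7.2588,-2.9130) cross=-27.777
  mode - wants cross < 0 → take C=(7.2588,-2.9130) (cross=-27.777)
ex = (C−B)/|BC| = (0.8088,-0.5881); ey = (0.5881,0.8088)
P = B + -2.04·ex + -3.31·ey = (-1.9993,-0.2737)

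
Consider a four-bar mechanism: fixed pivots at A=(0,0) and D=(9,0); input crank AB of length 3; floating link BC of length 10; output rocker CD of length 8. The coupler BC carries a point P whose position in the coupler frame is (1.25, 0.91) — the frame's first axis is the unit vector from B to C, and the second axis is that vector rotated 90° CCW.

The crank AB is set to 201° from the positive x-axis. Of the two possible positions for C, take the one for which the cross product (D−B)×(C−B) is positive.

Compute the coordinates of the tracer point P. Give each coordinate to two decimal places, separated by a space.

-2.62 0.46

A=(0,0), D=(9.00,0)
B = A + 3.00·(cos201°, sin201°) = (-2.8007, -1.0751)
|BD| = 11.8496
circle(B,10.00) ∩ circle(D,8.00): a=7.4438, h=6.6775
  candidates: C₊=(4.0066,6.2502) cross=79.126; C₋=(5.2182,-7.0497) cross=-79.126
  mode + wants cross > 0 → take C=(4.0066,6.2502) (cross=79.126)
ex = (C−B)/|BC| = (0.6807,0.7325); ey = (-0.7325,0.6807)
P = B + 1.25·ex + 0.91·ey = (-2.6164,0.4600)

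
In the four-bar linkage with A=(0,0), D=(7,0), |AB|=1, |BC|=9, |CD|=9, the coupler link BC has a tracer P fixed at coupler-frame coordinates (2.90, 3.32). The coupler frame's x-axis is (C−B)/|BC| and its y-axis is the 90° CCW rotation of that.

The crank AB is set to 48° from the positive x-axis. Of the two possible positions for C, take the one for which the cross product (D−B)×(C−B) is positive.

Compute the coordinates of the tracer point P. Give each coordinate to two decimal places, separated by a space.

-0.94 4.85

A=(0,0), D=(7.00,0)
B = A + 1.00·(cos48°, sin48°) = (0.6691, 0.7431)
|BD| = 6.3743
circle(B,9.00) ∩ circle(D,9.00): a=3.1872, h=8.4168
  candidates: C₊=(4.8158,8.7309) cross=53.651; C₋=(2.8533,-7.9878) cross=-53.651
  mode + wants cross > 0 → take C=(4.8158,8.7309) (cross=53.651)
ex = (C−B)/|BC| = (0.4607,0.8875); ey = (-0.8875,0.4607)
P = B + 2.90·ex + 3.32·ey = (-0.9413,4.8467)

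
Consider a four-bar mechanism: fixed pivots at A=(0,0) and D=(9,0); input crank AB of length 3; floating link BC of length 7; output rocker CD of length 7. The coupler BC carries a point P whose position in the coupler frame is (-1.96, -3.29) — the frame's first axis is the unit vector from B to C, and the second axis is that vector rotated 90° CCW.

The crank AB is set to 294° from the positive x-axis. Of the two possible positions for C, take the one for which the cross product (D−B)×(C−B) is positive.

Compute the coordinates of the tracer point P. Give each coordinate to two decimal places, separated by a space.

A=(0,0), D=(9.00,0)
B = A + 3.00·(cos294°, sin294°) = (1.2202, -2.7406)
|BD| = 8.2484
circle(B,7.00) ∩ circle(D,7.00): a=4.1242, h=5.6561
  candidates: C₊=(3.2308,3.9644) cross=46.653; C₋=(6.9894,-6.7050) cross=-46.653
  mode + wants cross > 0 → take C=(3.2308,3.9644) (cross=46.653)
ex = (C−B)/|BC| = (0.2872,0.9579); ey = (-0.9579,0.2872)
P = B + -1.96·ex + -3.29·ey = (3.8086,-5.5630)

3.81 -5.56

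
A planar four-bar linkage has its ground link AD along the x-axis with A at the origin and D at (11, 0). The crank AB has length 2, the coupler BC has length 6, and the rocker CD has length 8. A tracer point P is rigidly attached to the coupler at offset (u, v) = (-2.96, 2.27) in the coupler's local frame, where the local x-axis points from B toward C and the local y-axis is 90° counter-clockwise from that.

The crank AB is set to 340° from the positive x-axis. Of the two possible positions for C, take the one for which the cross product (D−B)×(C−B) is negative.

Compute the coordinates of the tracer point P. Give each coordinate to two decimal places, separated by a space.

2.06 3.04

A=(0,0), D=(11.00,0)
B = A + 2.00·(cos340°, sin340°) = (1.8794, -0.6840)
|BD| = 9.1462
circle(B,6.00) ∩ circle(D,8.00): a=3.0424, h=5.1714
  candidates: C₊=(4.5265,4.7004) cross=47.299; C₋=(5.3001,-5.6134) cross=-47.299
  mode - wants cross < 0 → take C=(5.3001,-5.6134) (cross=-47.299)
ex = (C−B)/|BC| = (0.5701,-0.8216); ey = (0.8216,0.5701)
P = B + -2.96·ex + 2.27·ey = (2.0568,3.0420)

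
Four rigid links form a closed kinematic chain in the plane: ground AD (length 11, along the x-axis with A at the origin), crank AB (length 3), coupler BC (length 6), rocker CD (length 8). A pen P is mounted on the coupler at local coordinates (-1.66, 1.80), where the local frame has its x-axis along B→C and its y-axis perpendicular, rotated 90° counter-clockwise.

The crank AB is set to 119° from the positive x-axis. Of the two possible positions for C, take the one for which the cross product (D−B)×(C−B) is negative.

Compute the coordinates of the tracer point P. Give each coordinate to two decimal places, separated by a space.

-1.54 5.07

A=(0,0), D=(11.00,0)
B = A + 3.00·(cos119°, sin119°) = (-1.4544, 2.6239)
|BD| = 12.7278
circle(B,6.00) ∩ circle(D,8.00): a=5.2640, h=2.8794
  candidates: C₊=(4.2900,4.3562) cross=36.648; C₋=(3.1029,-1.2788) cross=-36.648
  mode - wants cross < 0 → take C=(3.1029,-1.2788) (cross=-36.648)
ex = (C−B)/|BC| = (0.7596,-0.6504); ey = (0.6504,0.7596)
P = B + -1.66·ex + 1.80·ey = (-1.5445,5.0708)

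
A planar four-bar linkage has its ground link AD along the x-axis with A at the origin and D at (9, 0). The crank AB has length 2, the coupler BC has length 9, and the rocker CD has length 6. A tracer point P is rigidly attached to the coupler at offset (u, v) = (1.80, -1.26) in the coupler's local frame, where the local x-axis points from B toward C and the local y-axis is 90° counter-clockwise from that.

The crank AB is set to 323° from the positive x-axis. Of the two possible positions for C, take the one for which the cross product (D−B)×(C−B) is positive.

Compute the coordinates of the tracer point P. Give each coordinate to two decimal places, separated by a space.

A=(0,0), D=(9.00,0)
B = A + 2.00·(cos323°, sin323°) = (1.5973, -1.2036)
|BD| = 7.4999
circle(B,9.00) ∩ circle(D,6.00): a=6.7500, h=5.9529
  candidates: C₊=(7.3044,5.7554) cross=44.647; C₋=(9.2151,-5.9961) cross=-44.647
  mode + wants cross > 0 → take C=(7.3044,5.7554) (cross=44.647)
ex = (C−B)/|BC| = (0.6341,0.7732); ey = (-0.7732,0.6341)
P = B + 1.80·ex + -1.26·ey = (3.7130,-0.6108)

3.71 -0.61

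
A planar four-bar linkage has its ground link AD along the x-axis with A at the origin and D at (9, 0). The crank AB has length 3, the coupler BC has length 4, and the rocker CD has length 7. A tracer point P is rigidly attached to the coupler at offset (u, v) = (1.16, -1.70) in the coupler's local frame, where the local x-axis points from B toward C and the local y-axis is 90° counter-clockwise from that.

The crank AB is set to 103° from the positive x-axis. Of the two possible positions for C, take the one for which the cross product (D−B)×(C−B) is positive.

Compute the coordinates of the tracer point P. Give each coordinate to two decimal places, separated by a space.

A=(0,0), D=(9.00,0)
B = A + 3.00·(cos103°, sin103°) = (-0.6749, 2.9231)
|BD| = 10.1068
circle(B,4.00) ∩ circle(D,7.00): a=3.4208, h=2.0731
  candidates: C₊=(3.1994,3.9183) cross=20.953; C₋=(2.0002,-0.0508) cross=-20.953
  mode + wants cross > 0 → take C=(3.1994,3.9183) (cross=20.953)
ex = (C−B)/|BC| = (0.9686,0.2488); ey = (-0.2488,0.9686)
P = B + 1.16·ex + -1.70·ey = (0.8716,1.5652)

0.87 1.57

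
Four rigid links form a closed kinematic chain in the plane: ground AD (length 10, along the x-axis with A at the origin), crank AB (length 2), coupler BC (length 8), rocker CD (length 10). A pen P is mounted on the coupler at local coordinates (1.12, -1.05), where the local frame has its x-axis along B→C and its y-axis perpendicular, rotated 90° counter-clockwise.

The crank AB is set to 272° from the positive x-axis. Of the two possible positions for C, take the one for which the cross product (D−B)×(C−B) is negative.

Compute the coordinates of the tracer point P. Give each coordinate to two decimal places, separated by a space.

-0.13 -3.52

A=(0,0), D=(10.00,0)
B = A + 2.00·(cos272°, sin272°) = (0.0698, -1.9988)
|BD| = 10.1294
circle(B,8.00) ∩ circle(D,10.00): a=3.2877, h=7.2932
  candidates: C₊=(1.8537,5.7998) cross=73.876; C₋=(4.7320,-8.4999) cross=-73.876
  mode - wants cross < 0 → take C=(4.7320,-8.4999) (cross=-73.876)
ex = (C−B)/|BC| = (0.5828,-0.8126); ey = (0.8126,0.5828)
P = B + 1.12·ex + -1.05·ey = (-0.1308,-3.5208)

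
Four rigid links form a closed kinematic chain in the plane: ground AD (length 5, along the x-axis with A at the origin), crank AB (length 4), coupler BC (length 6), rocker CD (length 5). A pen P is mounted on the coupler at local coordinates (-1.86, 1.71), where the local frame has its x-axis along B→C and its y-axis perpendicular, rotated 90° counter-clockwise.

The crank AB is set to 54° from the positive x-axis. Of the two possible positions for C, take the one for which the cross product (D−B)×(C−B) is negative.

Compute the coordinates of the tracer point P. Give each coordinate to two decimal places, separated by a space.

A=(0,0), D=(5.00,0)
B = A + 4.00·(cos54°, sin54°) = (2.3511, 3.2361)
|BD| = 4.1819
circle(B,6.00) ∩ circle(D,5.00): a=3.4061, h=4.9394
  candidates: C₊=(8.3309,3.7290) cross=20.656; C₋=(0.6864,-2.5284) cross=-20.656
  mode - wants cross < 0 → take C=(0.6864,-2.5284) (cross=-20.656)
ex = (C−B)/|BC| = (-0.2775,-0.9607); ey = (0.9607,-0.2775)
P = B + -1.86·ex + 1.71·ey = (4.5101,4.5486)

4.51 4.55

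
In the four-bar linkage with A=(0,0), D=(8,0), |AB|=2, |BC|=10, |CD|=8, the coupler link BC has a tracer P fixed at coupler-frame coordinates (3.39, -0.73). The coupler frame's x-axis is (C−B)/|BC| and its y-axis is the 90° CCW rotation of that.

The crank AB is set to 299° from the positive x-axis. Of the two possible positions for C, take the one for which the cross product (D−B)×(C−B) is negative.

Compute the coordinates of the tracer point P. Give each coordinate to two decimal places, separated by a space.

A=(0,0), D=(8.00,0)
B = A + 2.00·(cos299°, sin299°) = (0.9696, -1.7492)
|BD| = 7.2447
circle(B,10.00) ∩ circle(D,8.00): a=6.1069, h=7.9187
  candidates: C₊=(4.9839,7.4097) cross=57.369; C₋=(8.8078,-7.9591) cross=-57.369
  mode - wants cross < 0 → take C=(8.8078,-7.9591) (cross=-57.369)
ex = (C−B)/|BC| = (0.7838,-0.6210); ey = (0.6210,0.7838)
P = B + 3.39·ex + -0.73·ey = (3.1735,-4.4266)

3.17 -4.43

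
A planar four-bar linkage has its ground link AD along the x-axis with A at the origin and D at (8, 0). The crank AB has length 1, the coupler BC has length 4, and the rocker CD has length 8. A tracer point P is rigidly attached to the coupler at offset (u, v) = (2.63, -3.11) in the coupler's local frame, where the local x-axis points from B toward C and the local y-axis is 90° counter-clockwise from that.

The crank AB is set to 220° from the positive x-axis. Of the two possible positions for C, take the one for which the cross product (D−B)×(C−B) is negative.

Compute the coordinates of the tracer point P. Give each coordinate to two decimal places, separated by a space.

-2.23 -4.45

A=(0,0), D=(8.00,0)
B = A + 1.00·(cos220°, sin220°) = (-0.7660, -0.6428)
|BD| = 8.7896
circle(B,4.00) ∩ circle(D,8.00): a=1.6643, h=3.6373
  candidates: C₊=(0.6278,3.1065) cross=31.971; C₋=(1.1598,-4.1487) cross=-31.971
  mode - wants cross < 0 → take C=(1.1598,-4.1487) (cross=-31.971)
ex = (C−B)/|BC| = (0.4815,-0.8765); ey = (0.8765,0.4815)
P = B + 2.63·ex + -3.11·ey = (-2.2256,-4.4452)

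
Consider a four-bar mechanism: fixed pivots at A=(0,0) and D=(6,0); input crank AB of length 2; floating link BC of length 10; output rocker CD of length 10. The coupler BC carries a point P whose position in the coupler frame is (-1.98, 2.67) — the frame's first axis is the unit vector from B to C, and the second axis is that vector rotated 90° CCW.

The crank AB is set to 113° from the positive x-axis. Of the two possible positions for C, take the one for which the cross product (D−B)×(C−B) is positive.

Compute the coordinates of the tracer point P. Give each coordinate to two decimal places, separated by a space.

-4.11 1.79

A=(0,0), D=(6.00,0)
B = A + 2.00·(cos113°, sin113°) = (-0.7815, 1.8410)
|BD| = 7.0269
circle(B,10.00) ∩ circle(D,10.00): a=3.5135, h=9.3625
  candidates: C₊=(5.0622,9.9559) cross=65.789; C₋=(0.1564,-8.1149) cross=-65.789
  mode + wants cross > 0 → take C=(5.0622,9.9559) (cross=65.789)
ex = (C−B)/|BC| = (0.5844,0.8115); ey = (-0.8115,0.5844)
P = B + -1.98·ex + 2.67·ey = (-4.1052,1.7945)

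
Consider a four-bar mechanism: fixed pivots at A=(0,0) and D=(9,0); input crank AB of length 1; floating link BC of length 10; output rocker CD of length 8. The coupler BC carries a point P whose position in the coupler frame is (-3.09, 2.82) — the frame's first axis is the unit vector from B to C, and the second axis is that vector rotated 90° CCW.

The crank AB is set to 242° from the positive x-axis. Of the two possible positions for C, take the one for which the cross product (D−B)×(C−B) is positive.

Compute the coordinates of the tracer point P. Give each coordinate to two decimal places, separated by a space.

A=(0,0), D=(9.00,0)
B = A + 1.00·(cos242°, sin242°) = (-0.4695, -0.8829)
|BD| = 9.5105
circle(B,10.00) ∩ circle(D,8.00): a=6.6479, h=7.4703
  candidates: C₊=(5.4562,7.1723) cross=71.047; C₋=(6.8433,-7.7038) cross=-71.047
  mode + wants cross > 0 → take C=(5.4562,7.1723) (cross=71.047)
ex = (C−B)/|BC| = (0.5926,0.8055); ey = (-0.8055,0.5926)
P = B + -3.09·ex + 2.82·ey = (-4.5721,-1.7010)

-4.57 -1.70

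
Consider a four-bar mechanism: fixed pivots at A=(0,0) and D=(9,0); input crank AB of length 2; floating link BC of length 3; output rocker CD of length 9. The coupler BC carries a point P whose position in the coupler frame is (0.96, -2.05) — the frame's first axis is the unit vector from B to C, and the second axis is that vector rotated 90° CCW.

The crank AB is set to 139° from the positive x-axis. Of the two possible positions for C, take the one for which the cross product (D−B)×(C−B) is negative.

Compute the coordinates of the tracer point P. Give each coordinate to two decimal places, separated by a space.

A=(0,0), D=(9.00,0)
B = A + 2.00·(cos139°, sin139°) = (-1.5094, 1.3121)
|BD| = 10.5910
circle(B,3.00) ∩ circle(D,9.00): a=1.8964, h=2.3246
  candidates: C₊=(0.6604,3.3838) cross=24.620; C₋=(0.0844,-1.2295) cross=-24.620
  mode - wants cross < 0 → take C=(0.0844,-1.2295) (cross=-24.620)
ex = (C−B)/|BC| = (0.5313,-0.8472); ey = (0.8472,0.5313)
P = B + 0.96·ex + -2.05·ey = (-2.7362,-0.5903)

-2.74 -0.59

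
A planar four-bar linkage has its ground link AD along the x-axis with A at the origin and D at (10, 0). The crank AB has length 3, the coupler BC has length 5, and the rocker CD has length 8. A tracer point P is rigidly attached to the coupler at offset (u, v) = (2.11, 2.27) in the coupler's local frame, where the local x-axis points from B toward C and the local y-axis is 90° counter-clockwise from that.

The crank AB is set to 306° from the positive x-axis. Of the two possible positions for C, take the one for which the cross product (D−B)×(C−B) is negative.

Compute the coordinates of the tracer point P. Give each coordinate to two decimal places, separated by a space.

4.86 -2.57

A=(0,0), D=(10.00,0)
B = A + 3.00·(cos306°, sin306°) = (1.7634, -2.4271)
|BD| = 8.5868
circle(B,5.00) ∩ circle(D,8.00): a=2.0225, h=4.5727
  candidates: C₊=(2.4109,2.5308) cross=39.265; C₋=(4.9958,-6.2417) cross=-39.265
  mode - wants cross < 0 → take C=(4.9958,-6.2417) (cross=-39.265)
ex = (C−B)/|BC| = (0.6465,-0.7629); ey = (0.7629,0.6465)
P = B + 2.11·ex + 2.27·ey = (4.8593,-2.5693)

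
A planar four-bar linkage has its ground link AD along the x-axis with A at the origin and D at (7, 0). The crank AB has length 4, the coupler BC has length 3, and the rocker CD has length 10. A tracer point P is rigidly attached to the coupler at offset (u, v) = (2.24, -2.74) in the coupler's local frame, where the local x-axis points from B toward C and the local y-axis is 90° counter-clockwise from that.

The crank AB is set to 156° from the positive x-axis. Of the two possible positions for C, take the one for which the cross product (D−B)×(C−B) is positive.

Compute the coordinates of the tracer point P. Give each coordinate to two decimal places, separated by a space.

A=(0,0), D=(7.00,0)
B = A + 4.00·(cos156°, sin156°) = (-3.6542, 1.6269)
|BD| = 10.7777
circle(B,3.00) ∩ circle(D,10.00): a=1.1672, h=2.7636
  candidates: C₊=(-2.0832,4.1827) cross=29.786; C₋=(-2.9176,-1.2812) cross=-29.786
  mode + wants cross > 0 → take C=(-2.0832,4.1827) (cross=29.786)
ex = (C−B)/|BC| = (0.5237,0.8519); ey = (-0.8519,0.5237)
P = B + 2.24·ex + -2.74·ey = (-0.1469,2.1004)

-0.15 2.10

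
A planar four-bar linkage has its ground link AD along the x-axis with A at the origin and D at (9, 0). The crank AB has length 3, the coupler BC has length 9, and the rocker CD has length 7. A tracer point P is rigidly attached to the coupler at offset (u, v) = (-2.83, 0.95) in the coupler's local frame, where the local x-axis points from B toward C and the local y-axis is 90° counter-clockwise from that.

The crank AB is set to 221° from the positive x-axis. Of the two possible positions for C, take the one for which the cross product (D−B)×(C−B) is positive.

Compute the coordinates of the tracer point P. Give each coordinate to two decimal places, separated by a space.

A=(0,0), D=(9.00,0)
B = A + 3.00·(cos221°, sin221°) = (-2.2641, -1.9682)
|BD| = 11.4348
circle(B,9.00) ∩ circle(D,7.00): a=7.1166, h=5.5094
  candidates: C₊=(3.7980,4.6839) cross=62.999; C₋=(5.6946,-6.1704) cross=-62.999
  mode + wants cross > 0 → take C=(3.7980,4.6839) (cross=62.999)
ex = (C−B)/|BC| = (0.6736,0.7391); ey = (-0.7391,0.6736)
P = B + -2.83·ex + 0.95·ey = (-4.8725,-3.4200)

-4.87 -3.42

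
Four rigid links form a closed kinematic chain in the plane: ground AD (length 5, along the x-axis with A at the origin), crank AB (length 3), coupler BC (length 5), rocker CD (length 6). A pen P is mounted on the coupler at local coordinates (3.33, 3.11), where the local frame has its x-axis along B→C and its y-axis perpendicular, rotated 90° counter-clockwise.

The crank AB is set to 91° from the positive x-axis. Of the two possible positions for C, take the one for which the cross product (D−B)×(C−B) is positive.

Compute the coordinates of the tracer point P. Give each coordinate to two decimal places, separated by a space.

0.84 7.47

A=(0,0), D=(5.00,0)
B = A + 3.00·(cos91°, sin91°) = (-0.0524, 2.9995)
|BD| = 5.8757
circle(B,5.00) ∩ circle(D,6.00): a=2.0018, h=4.5818
  candidates: C₊=(4.0079,5.9174) cross=26.921; C₋=(-0.6701,-1.9622) cross=-26.921
  mode + wants cross > 0 → take C=(4.0079,5.9174) (cross=26.921)
ex = (C−B)/|BC| = (0.8121,0.5836); ey = (-0.5836,0.8121)
P = B + 3.33·ex + 3.11·ey = (0.8369,7.4684)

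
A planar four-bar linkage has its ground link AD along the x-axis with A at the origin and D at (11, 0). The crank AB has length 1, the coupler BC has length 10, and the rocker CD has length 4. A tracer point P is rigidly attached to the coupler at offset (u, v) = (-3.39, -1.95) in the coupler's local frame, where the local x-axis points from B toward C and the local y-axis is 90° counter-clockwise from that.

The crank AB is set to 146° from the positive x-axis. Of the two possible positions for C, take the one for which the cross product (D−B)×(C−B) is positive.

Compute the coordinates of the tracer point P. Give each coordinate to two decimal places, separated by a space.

A=(0,0), D=(11.00,0)
B = A + 1.00·(cos146°, sin146°) = (-0.8290, 0.5592)
|BD| = 11.8422
circle(B,10.00) ∩ circle(D,4.00): a=9.4677, h=3.2190
  candidates: C₊=(8.7801,3.3275) cross=38.120; C₋=(8.4761,-3.1033) cross=-38.120
  mode + wants cross > 0 → take C=(8.7801,3.3275) (cross=38.120)
ex = (C−B)/|BC| = (0.9609,0.2768); ey = (-0.2768,0.9609)
P = B + -3.39·ex + -1.95·ey = (-3.5467,-2.2531)

-3.55 -2.25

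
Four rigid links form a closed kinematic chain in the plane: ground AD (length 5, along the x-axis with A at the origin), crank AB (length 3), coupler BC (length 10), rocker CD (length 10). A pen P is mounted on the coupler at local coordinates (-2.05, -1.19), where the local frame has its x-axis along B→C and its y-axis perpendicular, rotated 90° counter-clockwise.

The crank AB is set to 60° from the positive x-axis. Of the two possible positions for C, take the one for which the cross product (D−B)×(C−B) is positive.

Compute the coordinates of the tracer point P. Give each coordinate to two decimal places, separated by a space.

A=(0,0), D=(5.00,0)
B = A + 3.00·(cos60°, sin60°) = (1.5000, 2.5981)
|BD| = 4.3589
circle(B,10.00) ∩ circle(D,10.00): a=2.1794, h=9.7596
  candidates: C₊=(9.0671,9.1356) cross=42.541; C₋=(-2.5671,-6.5375) cross=-42.541
  mode + wants cross > 0 → take C=(9.0671,9.1356) (cross=42.541)
ex = (C−B)/|BC| = (0.7567,0.6537); ey = (-0.6537,0.7567)
P = B + -2.05·ex + -1.19·ey = (0.7267,0.3574)

0.73 0.36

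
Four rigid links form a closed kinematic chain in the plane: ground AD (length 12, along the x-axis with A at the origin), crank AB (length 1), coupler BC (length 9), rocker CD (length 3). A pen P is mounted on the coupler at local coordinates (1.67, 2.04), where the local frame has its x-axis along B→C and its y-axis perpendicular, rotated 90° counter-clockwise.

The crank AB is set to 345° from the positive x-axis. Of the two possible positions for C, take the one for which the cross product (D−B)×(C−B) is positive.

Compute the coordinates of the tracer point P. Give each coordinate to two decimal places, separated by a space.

2.09 2.13

A=(0,0), D=(12.00,0)
B = A + 1.00·(cos345°, sin345°) = (0.9659, -0.2588)
|BD| = 11.0371
circle(B,9.00) ∩ circle(D,3.00): a=8.7803, h=1.9765
  candidates: C₊=(9.6974,1.9231) cross=21.815; C₋=(9.7901,-2.0289) cross=-21.815
  mode + wants cross > 0 → take C=(9.6974,1.9231) (cross=21.815)
ex = (C−B)/|BC| = (0.9702,0.2424); ey = (-0.2424,0.9702)
P = B + 1.67·ex + 2.04·ey = (2.0915,2.1252)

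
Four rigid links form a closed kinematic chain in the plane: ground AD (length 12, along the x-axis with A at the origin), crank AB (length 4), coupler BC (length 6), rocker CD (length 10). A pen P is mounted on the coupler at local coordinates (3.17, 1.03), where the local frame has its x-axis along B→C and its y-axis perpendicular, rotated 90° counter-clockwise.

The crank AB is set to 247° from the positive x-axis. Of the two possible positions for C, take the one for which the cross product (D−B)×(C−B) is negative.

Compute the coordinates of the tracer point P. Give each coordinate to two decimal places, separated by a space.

A=(0,0), D=(12.00,0)
B = A + 4.00·(cos247°, sin247°) = (-1.5629, -3.6820)
|BD| = 14.0538
circle(B,6.00) ∩ circle(D,10.00): a=4.7500, h=3.6658
  candidates: C₊=(2.0607,1.1002) cross=51.518; C₋=(3.9815,-5.9753) cross=-51.518
  mode - wants cross < 0 → take C=(3.9815,-5.9753) (cross=-51.518)
ex = (C−B)/|BC| = (0.9241,-0.3822); ey = (0.3822,0.9241)
P = B + 3.17·ex + 1.03·ey = (1.7601,-3.9418)

1.76 -3.94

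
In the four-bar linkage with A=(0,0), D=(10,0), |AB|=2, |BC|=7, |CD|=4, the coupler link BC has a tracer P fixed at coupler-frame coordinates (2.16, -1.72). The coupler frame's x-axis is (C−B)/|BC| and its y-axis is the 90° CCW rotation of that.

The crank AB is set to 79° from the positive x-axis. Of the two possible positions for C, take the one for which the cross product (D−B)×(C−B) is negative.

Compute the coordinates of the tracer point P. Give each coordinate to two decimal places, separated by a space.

1.34 -0.63

A=(0,0), D=(10.00,0)
B = A + 2.00·(cos79°, sin79°) = (0.3816, 1.9633)
|BD| = 9.8167
circle(B,7.00) ∩ circle(D,4.00): a=6.5892, h=2.3628
  candidates: C₊=(7.3102,2.9606) cross=23.195; C₋=(6.3651,-1.6696) cross=-23.195
  mode - wants cross < 0 → take C=(6.3651,-1.6696) (cross=-23.195)
ex = (C−B)/|BC| = (0.8548,-0.5190); ey = (0.5190,0.8548)
P = B + 2.16·ex + -1.72·ey = (1.3353,-0.6280)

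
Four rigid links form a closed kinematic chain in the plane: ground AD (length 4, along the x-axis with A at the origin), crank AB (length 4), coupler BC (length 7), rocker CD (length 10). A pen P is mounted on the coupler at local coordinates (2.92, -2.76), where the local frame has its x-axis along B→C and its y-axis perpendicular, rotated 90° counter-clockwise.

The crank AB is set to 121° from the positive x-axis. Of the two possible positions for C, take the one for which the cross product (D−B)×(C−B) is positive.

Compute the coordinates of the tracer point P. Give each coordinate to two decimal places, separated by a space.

1.75 4.71

A=(0,0), D=(4.00,0)
B = A + 4.00·(cos121°, sin121°) = (-2.0602, 3.4287)
|BD| = 6.9628
circle(B,7.00) ∩ circle(D,10.00): a=-0.1809, h=6.9977
  candidates: C₊=(1.2282,9.6082) cross=48.724; C₋=(-5.6634,-2.5727) cross=-48.724
  mode + wants cross > 0 → take C=(1.2282,9.6082) (cross=48.724)
ex = (C−B)/|BC| = (0.4698,0.8828); ey = (-0.8828,0.4698)
P = B + 2.92·ex + -2.76·ey = (1.7481,4.7098)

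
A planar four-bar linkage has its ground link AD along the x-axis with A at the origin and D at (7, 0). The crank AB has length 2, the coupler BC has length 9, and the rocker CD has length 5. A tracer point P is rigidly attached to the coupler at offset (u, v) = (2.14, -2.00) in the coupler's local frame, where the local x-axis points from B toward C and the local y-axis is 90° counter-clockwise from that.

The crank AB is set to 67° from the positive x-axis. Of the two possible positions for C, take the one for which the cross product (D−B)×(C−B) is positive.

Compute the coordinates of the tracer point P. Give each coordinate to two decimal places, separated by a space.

A=(0,0), D=(7.00,0)
B = A + 2.00·(cos67°, sin67°) = (0.7815, 1.8410)
|BD| = 6.4853
circle(B,9.00) ∩ circle(D,5.00): a=7.5601, h=4.8831
  candidates: C₊=(9.4167,4.3771) cross=31.669; C₋=(6.6444,-4.9873) cross=-31.669
  mode + wants cross > 0 → take C=(9.4167,4.3771) (cross=31.669)
ex = (C−B)/|BC| = (0.9595,0.2818); ey = (-0.2818,0.9595)
P = B + 2.14·ex + -2.00·ey = (3.3983,0.5251)

3.40 0.53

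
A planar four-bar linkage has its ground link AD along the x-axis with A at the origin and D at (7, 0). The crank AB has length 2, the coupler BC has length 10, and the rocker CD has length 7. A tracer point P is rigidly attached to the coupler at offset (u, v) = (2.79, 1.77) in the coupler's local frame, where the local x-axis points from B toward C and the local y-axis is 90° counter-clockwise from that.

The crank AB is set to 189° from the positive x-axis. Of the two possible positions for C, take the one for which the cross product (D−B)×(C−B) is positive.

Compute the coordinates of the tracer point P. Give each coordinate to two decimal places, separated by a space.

A=(0,0), D=(7.00,0)
B = A + 2.00·(cos189°, sin189°) = (-1.9754, -0.3129)
|BD| = 8.9808
circle(B,10.00) ∩ circle(D,7.00): a=7.3298, h=6.8025
  candidates: C₊=(5.1130,6.7409) cross=61.092; C₋=(5.5870,-6.8559) cross=-61.092
  mode + wants cross > 0 → take C=(5.1130,6.7409) (cross=61.092)
ex = (C−B)/|BC| = (0.7088,0.7054); ey = (-0.7054,0.7088)
P = B + 2.79·ex + 1.77·ey = (-1.2462,2.9098)

-1.25 2.91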